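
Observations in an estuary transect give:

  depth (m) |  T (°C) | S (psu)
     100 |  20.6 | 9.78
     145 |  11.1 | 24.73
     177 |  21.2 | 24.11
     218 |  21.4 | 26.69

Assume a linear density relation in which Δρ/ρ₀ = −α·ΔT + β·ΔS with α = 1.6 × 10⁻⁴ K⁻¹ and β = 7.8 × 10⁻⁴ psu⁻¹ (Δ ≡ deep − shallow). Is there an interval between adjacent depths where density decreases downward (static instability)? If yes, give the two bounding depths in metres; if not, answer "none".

145–177 m

Evaluate Δρ/ρ₀ = −αΔT + βΔS across each adjacent pair:
  100–145 m: −αΔT+βΔS = −(1.6 × 10⁻⁴)(-9.5)+(7.8 × 10⁻⁴)(+14.95) = 0.013 → stable
  145–177 m: −αΔT+βΔS = −(1.6 × 10⁻⁴)(+10.1)+(7.8 × 10⁻⁴)(-0.62) = -2.1 × 10⁻³ → UNSTABLE
  177–218 m: −αΔT+βΔS = −(1.6 × 10⁻⁴)(+0.2)+(7.8 × 10⁻⁴)(+2.58) = 2.0 × 10⁻³ → stable
The 145–177 m interval has Δρ < 0: lighter water underlies denser water.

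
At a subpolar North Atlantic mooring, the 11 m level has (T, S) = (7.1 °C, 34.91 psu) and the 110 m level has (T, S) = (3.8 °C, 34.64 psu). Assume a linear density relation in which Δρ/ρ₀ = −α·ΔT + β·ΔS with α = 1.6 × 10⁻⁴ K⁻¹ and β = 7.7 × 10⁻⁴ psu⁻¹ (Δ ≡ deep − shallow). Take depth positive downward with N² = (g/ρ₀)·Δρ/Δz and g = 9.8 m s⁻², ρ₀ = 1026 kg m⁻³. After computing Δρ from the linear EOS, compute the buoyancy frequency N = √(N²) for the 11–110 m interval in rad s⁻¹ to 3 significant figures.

ΔT = -3.3 K, ΔS = -0.27 psu (deep − shallow).
Δρ/ρ₀ = −αΔT + βΔS = 5.28 × 10⁻⁴ − 2.079 × 10⁻⁴ = 3.201 × 10⁻⁴, so Δρ ≈ 0.3284 kg m⁻³.
N² = (g/ρ₀)·Δρ/Δz = g·(Δρ/ρ₀)/Δz = 9.8 × 3.201 × 10⁻⁴ / 99 = 3.1687 × 10⁻⁵ s⁻².
N = √(3.1687 × 10⁻⁵) = 5.6291 × 10⁻³ rad s⁻¹ ≈ 5.63 × 10⁻³ rad s⁻¹.

5.63 × 10⁻³ rad s⁻¹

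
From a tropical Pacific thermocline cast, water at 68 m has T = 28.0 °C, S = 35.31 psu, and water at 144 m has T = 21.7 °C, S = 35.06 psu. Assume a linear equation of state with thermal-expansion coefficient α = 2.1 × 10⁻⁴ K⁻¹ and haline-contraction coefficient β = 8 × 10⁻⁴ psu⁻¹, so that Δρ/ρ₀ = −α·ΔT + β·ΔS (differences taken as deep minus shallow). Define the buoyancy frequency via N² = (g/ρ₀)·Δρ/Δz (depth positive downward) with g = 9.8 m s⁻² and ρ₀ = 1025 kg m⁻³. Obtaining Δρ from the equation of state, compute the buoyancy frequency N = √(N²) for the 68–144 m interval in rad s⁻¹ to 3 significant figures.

ΔT = -6.3 K, ΔS = -0.25 psu (deep − shallow).
Δρ/ρ₀ = −αΔT + βΔS = 1.323 × 10⁻³ − 2.00 × 10⁻⁴ = 1.123 × 10⁻³, so Δρ ≈ 1.151 kg m⁻³.
N² = (g/ρ₀)·Δρ/Δz = g·(Δρ/ρ₀)/Δz = 9.8 × 1.123 × 10⁻³ / 76 = 1.4481 × 10⁻⁴ s⁻².
N = √(1.4481 × 10⁻⁴) = 0.012034 rad s⁻¹ ≈ 0.0120 rad s⁻¹.

0.0120 rad s⁻¹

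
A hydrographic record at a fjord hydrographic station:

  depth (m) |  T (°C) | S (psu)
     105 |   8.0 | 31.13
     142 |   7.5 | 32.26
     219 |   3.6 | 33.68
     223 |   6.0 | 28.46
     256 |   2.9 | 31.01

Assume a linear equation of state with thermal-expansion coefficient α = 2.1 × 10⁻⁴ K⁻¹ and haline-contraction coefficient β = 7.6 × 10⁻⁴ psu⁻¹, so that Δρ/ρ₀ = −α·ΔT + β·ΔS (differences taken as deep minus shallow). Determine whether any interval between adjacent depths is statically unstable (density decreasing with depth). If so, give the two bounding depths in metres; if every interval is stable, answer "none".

219–223 m

Evaluate Δρ/ρ₀ = −αΔT + βΔS across each adjacent pair:
  105–142 m: −αΔT+βΔS = −(2.1 × 10⁻⁴)(-0.5)+(7.6 × 10⁻⁴)(+1.13) = 9.6 × 10⁻⁴ → stable
  142–219 m: −αΔT+βΔS = −(2.1 × 10⁻⁴)(-3.9)+(7.6 × 10⁻⁴)(+1.42) = 1.9 × 10⁻³ → stable
  219–223 m: −αΔT+βΔS = −(2.1 × 10⁻⁴)(+2.4)+(7.6 × 10⁻⁴)(-5.22) = -4.5 × 10⁻³ → UNSTABLE
  223–256 m: −αΔT+βΔS = −(2.1 × 10⁻⁴)(-3.1)+(7.6 × 10⁻⁴)(+2.55) = 2.6 × 10⁻³ → stable
The 219–223 m interval has Δρ < 0: lighter water underlies denser water.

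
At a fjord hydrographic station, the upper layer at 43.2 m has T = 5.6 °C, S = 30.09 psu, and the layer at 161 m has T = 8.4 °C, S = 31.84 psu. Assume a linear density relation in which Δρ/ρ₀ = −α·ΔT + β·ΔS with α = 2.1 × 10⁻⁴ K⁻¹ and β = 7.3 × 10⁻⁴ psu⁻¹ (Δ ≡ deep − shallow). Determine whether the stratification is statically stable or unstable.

stable

ΔT = 8.4 − 5.6 = +2.8 K and ΔS = 31.84 − 30.09 = +1.75 psu (deep − shallow).
−αΔT = -5.88 × 10⁻⁴; βΔS = 1.2775 × 10⁻³; sum Δρ/ρ₀ = 6.895 × 10⁻⁴.
Δρ/ρ₀ > 0, so Δρ > 0: deeper water is denser → statically stable.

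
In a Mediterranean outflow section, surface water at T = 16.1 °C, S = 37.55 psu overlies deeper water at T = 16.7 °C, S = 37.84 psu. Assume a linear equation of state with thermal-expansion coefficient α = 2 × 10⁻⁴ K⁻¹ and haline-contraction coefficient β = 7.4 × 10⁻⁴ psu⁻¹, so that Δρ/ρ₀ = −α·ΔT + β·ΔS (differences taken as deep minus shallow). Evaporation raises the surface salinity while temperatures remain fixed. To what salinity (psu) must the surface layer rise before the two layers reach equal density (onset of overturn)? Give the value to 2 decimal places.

37.68 psu

Neutral buoyancy requires −α(T_deep − T_surf) + β(S_deep − S_surf′) = 0.
S_surf′ = S_deep − (α/β)·ΔT = 37.84 − (2 × 10⁻⁴/7.4 × 10⁻⁴)·(+0.6) = 37.6778 psu.
Increase required: 37.6778 − 37.55 = 0.1278 psu.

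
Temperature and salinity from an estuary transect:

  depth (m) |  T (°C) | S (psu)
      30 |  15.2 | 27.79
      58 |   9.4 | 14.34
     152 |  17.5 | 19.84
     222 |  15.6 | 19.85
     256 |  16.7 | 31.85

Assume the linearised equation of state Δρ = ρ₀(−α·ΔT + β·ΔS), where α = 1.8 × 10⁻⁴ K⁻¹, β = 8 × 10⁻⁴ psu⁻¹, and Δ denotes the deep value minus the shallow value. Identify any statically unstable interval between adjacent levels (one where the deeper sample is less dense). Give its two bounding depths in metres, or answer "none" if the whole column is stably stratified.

Evaluate Δρ/ρ₀ = −αΔT + βΔS across each adjacent pair:
  30–58 m: −αΔT+βΔS = −(1.8 × 10⁻⁴)(-5.8)+(8 × 10⁻⁴)(-13.45) = -9.7 × 10⁻³ → UNSTABLE
  58–152 m: −αΔT+βΔS = −(1.8 × 10⁻⁴)(+8.1)+(8 × 10⁻⁴)(+5.50) = 2.9 × 10⁻³ → stable
  152–222 m: −αΔT+βΔS = −(1.8 × 10⁻⁴)(-1.9)+(8 × 10⁻⁴)(+0.01) = 3.5 × 10⁻⁴ → stable
  222–256 m: −αΔT+βΔS = −(1.8 × 10⁻⁴)(+1.1)+(8 × 10⁻⁴)(+12.00) = 9.4 × 10⁻³ → stable
The 30–58 m interval has Δρ < 0: lighter water underlies denser water.

30–58 m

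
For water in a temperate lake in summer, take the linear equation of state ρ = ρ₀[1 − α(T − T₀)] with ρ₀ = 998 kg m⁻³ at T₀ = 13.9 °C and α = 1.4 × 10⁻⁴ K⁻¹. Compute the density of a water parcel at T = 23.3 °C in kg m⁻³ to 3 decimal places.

T − T₀ = +9.4 K.
Bracket = 1 − α·(+9.4) = 1 + (-1.316 × 10⁻³) = 0.9986840.
ρ = 998 × 0.9986840 = 996.687 kg m⁻³.

996.687 kg m⁻³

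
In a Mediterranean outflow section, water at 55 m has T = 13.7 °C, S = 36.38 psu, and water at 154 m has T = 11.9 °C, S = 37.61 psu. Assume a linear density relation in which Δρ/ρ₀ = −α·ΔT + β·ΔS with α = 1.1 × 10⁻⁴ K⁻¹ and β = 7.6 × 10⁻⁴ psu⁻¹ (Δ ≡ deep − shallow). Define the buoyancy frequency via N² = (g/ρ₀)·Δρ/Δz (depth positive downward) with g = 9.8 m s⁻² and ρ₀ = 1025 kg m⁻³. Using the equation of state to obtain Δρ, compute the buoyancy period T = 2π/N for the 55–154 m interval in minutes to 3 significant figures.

9.89 min

ΔT = -1.8 K, ΔS = +1.23 psu (deep − shallow).
Δρ/ρ₀ = −αΔT + βΔS = 1.98 × 10⁻⁴ + 9.348 × 10⁻⁴ = 1.1328 × 10⁻³, so Δρ ≈ 1.161 kg m⁻³.
N² = (g/ρ₀)·Δρ/Δz = g·(Δρ/ρ₀)/Δz = 9.8 × 1.1328 × 10⁻³ / 99 = 1.1214 × 10⁻⁴ s⁻².
N = √(1.1214 × 10⁻⁴) = 0.010590 rad s⁻¹ → T = 2π/N = 593.31 s = 9.8885 min ≈ 9.89 min.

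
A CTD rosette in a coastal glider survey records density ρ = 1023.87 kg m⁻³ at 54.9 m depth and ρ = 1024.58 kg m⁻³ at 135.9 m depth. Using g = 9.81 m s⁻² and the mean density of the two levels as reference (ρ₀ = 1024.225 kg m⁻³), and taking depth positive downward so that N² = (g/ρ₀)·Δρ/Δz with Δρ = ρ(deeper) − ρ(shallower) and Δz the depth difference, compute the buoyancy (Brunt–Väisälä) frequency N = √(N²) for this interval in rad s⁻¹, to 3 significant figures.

Δρ = 1024.58 − 1023.87 = 0.71 kg m⁻³ over Δz = 135.9 − 54.9 = 81 m.
N² = (9.81/1024.225) × (0.71/81) = 8.3955 × 10⁻⁵ s⁻².
N = √(8.3955 × 10⁻⁵) = 9.1627 × 10⁻³ rad s⁻¹ ≈ 9.16 × 10⁻³ rad s⁻¹.

9.16 × 10⁻³ rad s⁻¹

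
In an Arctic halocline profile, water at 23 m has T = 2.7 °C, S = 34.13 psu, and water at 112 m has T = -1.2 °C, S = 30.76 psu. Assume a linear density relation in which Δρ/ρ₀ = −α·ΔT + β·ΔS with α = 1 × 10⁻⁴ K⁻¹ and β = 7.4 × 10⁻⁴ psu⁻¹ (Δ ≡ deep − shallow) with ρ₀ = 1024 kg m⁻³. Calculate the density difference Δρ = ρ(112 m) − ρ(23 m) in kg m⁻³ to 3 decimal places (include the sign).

-2.154 kg m⁻³

ΔT = -3.9 K, ΔS = -3.37 psu (deep − shallow).
Δρ/ρ₀ = −(1 × 10⁻⁴)(-3.9) + (7.4 × 10⁻⁴)(-3.37) = -2.1038 × 10⁻³.
Δρ = 1024 × (-2.1038 × 10⁻³) = -2.154 kg m⁻³.
Negative Δρ: lighter below, statically unstable.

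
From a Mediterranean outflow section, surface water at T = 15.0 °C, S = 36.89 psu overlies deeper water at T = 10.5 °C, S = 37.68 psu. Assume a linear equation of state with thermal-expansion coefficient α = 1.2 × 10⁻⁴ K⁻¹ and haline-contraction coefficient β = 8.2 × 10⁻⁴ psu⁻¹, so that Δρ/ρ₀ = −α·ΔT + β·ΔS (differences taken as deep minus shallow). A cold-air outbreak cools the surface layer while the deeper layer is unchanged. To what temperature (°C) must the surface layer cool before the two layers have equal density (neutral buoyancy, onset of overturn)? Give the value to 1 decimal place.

Neutral buoyancy requires Δρ = 0, i.e. −α(T_deep − T_surf′) + β(S_deep − S_surf) = 0.
T_surf′ = T_deep − (β/α)·ΔS = 10.5 − (8.2 × 10⁻⁴/1.2 × 10⁻⁴)·(+0.79) = 5.102 °C.
Cooling required: 15.0 − (5.102) = 9.898 °C.

5.1 °C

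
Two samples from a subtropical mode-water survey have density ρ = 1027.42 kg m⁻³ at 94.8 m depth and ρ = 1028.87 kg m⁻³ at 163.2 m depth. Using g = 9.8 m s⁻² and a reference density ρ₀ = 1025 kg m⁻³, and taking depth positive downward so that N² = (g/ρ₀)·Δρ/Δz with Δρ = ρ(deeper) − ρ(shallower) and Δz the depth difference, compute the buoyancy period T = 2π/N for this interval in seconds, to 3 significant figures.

Δρ = 1028.87 − 1027.42 = 1.45 kg m⁻³ over Δz = 163.2 − 94.8 = 68.4 m.
N² = (9.8/1025) × (1.45/68.4) = 2.0268 × 10⁻⁴ s⁻².
N = √(2.0268 × 10⁻⁴) = 0.014237 rad s⁻¹, so T = 2π/N = 441.33 s ≈ 441 s.

441 s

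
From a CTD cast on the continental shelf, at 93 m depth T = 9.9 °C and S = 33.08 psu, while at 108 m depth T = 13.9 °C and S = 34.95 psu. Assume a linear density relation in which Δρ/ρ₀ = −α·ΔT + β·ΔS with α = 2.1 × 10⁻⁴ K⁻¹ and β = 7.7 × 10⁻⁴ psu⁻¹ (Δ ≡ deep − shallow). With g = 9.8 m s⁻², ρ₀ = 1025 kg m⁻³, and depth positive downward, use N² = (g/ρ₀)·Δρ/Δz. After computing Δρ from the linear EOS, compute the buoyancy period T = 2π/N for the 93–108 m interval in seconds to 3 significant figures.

ΔT = +4.0 K, ΔS = +1.87 psu (deep − shallow).
Δρ/ρ₀ = −αΔT + βΔS = -8.40 × 10⁻⁴ + 1.4399 × 10⁻³ = 5.999 × 10⁻⁴, so Δρ ≈ 0.6149 kg m⁻³.
N² = (g/ρ₀)·Δρ/Δz = g·(Δρ/ρ₀)/Δz = 9.8 × 5.999 × 10⁻⁴ / 15 = 3.9193 × 10⁻⁴ s⁻².
N = √(3.9193 × 10⁻⁴) = 0.019797 rad s⁻¹ → T = 2π/N = 317.38 s ≈ 317 s.

317 s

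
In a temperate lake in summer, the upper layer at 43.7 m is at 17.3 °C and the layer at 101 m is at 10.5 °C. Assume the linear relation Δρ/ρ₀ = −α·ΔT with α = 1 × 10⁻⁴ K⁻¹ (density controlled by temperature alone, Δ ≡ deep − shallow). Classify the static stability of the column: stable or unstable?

ΔT = 10.5 − 17.3 = -6.8 K, so Δρ/ρ₀ = −αΔT = 6.80 × 10⁻⁴.
Δρ/ρ₀ > 0, so Δρ > 0: deeper water is denser → statically stable.

stable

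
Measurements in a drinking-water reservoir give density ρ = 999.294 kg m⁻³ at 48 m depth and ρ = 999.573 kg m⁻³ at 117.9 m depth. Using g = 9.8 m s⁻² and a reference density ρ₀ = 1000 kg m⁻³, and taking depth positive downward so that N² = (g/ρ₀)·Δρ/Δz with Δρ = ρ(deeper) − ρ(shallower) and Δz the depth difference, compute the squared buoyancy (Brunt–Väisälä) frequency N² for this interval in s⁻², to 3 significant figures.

3.91 × 10⁻⁵ s⁻²

Δρ = 999.573 − 999.294 = 0.279 kg m⁻³ over Δz = 117.9 − 48 = 69.9 m.
N² = (9.8/1000) × (0.279/69.9) = 3.9116 × 10⁻⁵ s⁻² ≈ 3.91 × 10⁻⁵ s⁻².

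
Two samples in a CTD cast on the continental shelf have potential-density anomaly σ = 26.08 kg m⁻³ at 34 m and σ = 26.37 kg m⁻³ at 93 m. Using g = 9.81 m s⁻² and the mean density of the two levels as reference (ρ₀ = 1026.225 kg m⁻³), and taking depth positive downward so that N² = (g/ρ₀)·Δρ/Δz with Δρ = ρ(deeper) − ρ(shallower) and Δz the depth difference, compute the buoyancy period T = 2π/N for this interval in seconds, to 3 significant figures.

917 s

Δρ = 1026.37 − 1026.08 = 0.29 kg m⁻³ over Δz = 93 − 34 = 59 m.
N² = (9.81/1026.225) × (0.29/59) = 4.6986 × 10⁻⁵ s⁻².
N = √(4.6986 × 10⁻⁵) = 6.8546 × 10⁻³ rad s⁻¹, so T = 2π/N = 916.64 s ≈ 917 s.
A positive N² confirms static stability across the interval.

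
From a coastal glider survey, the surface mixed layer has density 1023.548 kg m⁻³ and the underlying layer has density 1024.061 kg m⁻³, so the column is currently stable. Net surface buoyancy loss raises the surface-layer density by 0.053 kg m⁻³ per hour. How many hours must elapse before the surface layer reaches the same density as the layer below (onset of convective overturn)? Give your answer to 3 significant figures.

Density deficit of the surface layer: 1024.061 − 1023.548 = 0.513 kg m⁻³.
Required change = 0.513 / 0.053 = 9.68 hours.

9.68 hours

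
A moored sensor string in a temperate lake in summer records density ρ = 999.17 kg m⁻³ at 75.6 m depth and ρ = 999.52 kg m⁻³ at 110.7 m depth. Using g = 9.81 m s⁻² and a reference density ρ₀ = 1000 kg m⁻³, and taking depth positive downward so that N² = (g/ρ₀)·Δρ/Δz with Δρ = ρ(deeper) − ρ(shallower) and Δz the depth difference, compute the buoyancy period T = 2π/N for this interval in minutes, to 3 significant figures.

10.6 min

Δρ = 999.52 − 999.17 = 0.35 kg m⁻³ over Δz = 110.7 − 75.6 = 35.1 m.
N² = (9.81/1000) × (0.35/35.1) = 9.7821 × 10⁻⁵ s⁻².
N = √(9.7821 × 10⁻⁵) = 9.8904 × 10⁻³ rad s⁻¹, so T = 2π/N = 635.28 s = 10.588 min ≈ 10.6 min.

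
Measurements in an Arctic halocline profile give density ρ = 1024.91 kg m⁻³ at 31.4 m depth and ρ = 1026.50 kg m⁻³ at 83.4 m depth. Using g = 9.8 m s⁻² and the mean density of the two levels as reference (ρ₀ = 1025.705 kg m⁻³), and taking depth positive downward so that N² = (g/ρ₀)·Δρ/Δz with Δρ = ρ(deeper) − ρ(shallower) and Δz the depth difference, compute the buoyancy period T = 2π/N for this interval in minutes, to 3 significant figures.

Δρ = 1026.50 − 1024.91 = 1.59 kg m⁻³ over Δz = 83.4 − 31.4 = 52 m.
N² = (9.8/1025.705) × (1.59/52) = 2.9214 × 10⁻⁴ s⁻².
N = √(2.9214 × 10⁻⁴) = 0.017092 rad s⁻¹, so T = 2π/N = 367.61 s = 6.1268 min ≈ 6.13 min.

6.13 min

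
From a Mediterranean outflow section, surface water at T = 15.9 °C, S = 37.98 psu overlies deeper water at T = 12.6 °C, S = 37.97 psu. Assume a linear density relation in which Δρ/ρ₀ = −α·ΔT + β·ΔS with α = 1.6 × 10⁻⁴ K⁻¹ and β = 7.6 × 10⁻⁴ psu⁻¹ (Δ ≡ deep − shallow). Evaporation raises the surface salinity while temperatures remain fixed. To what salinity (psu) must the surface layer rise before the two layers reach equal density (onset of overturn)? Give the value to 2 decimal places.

38.66 psu

Neutral buoyancy requires −α(T_deep − T_surf) + β(S_deep − S_surf′) = 0.
S_surf′ = S_deep − (α/β)·ΔT = 37.97 − (1.6 × 10⁻⁴/7.6 × 10⁻⁴)·(-3.3) = 38.6647 psu.
Increase required: 38.6647 − 37.98 = 0.6847 psu.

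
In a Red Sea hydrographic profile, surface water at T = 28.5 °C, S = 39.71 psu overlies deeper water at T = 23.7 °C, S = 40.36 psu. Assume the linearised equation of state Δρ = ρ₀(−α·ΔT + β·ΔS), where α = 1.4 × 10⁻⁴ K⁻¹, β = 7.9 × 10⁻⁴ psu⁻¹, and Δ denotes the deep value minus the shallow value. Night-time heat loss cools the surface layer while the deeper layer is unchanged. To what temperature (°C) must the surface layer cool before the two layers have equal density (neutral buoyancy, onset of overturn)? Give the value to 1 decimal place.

20.0 °C

Neutral buoyancy requires Δρ = 0, i.e. −α(T_deep − T_surf′) + β(S_deep − S_surf) = 0.
T_surf′ = T_deep − (β/α)·ΔS = 23.7 − (7.9 × 10⁻⁴/1.4 × 10⁻⁴)·(+0.65) = 20.032 °C.
Cooling required: 28.5 − (20.032) = 8.468 °C.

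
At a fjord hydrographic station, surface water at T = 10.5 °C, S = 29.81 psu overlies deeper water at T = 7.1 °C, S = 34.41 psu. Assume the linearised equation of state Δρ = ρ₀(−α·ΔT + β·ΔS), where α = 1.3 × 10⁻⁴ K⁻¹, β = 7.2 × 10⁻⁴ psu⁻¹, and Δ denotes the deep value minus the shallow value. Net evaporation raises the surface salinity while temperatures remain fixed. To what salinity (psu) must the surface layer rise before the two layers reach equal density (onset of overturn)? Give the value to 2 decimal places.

35.02 psu

Neutral buoyancy requires −α(T_deep − T_surf) + β(S_deep − S_surf′) = 0.
S_surf′ = S_deep − (α/β)·ΔT = 34.41 − (1.3 × 10⁻⁴/7.2 × 10⁻⁴)·(-3.4) = 35.0239 psu.
Increase required: 35.0239 − 29.81 = 5.2139 psu.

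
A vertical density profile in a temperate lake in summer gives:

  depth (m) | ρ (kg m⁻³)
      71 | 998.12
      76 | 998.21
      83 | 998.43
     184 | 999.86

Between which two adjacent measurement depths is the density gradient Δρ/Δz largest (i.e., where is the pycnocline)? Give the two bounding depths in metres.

76–83 m

Compute the density gradient over each adjacent pair:
  71–76 m: Δρ/Δz = 0.09/5 = 0.018 kg m⁻⁴
  76–83 m: Δρ/Δz = 0.22/7 = 0.031 kg m⁻⁴
  83–184 m: Δρ/Δz = 1.43/101 = 0.014 kg m⁻⁴
The largest gradient is in the 76–83 m interval — the pycnocline.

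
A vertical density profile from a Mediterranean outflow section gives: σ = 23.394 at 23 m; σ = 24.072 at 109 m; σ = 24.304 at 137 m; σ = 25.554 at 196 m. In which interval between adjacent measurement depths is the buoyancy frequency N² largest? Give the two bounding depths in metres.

Compute the density gradient over each adjacent pair:
  23–109 m: Δρ/Δz = 0.678/86 = 7.9 × 10⁻³ kg m⁻⁴
  109–137 m: Δρ/Δz = 0.232/28 = 8.3 × 10⁻³ kg m⁻⁴
  137–196 m: Δρ/Δz = 1.250/59 = 0.021 kg m⁻⁴
The largest gradient is in the 137–196 m interval — the pycnocline.

137–196 m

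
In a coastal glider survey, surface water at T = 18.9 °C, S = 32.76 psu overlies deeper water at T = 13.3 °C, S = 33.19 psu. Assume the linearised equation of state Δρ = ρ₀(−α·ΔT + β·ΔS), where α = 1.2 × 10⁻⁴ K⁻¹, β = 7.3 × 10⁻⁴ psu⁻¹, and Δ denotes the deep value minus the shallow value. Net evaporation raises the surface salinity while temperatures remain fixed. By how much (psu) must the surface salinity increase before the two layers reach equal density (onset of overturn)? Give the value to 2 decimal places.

1.35 psu

Neutral buoyancy requires −α(T_deep − T_surf) + β(S_deep − S_surf′) = 0.
S_surf′ = S_deep − (α/β)·ΔT = 33.19 − (1.2 × 10⁻⁴/7.3 × 10⁻⁴)·(-5.6) = 34.1105 psu.
Increase required: 34.1105 − 32.76 = 1.3505 psu.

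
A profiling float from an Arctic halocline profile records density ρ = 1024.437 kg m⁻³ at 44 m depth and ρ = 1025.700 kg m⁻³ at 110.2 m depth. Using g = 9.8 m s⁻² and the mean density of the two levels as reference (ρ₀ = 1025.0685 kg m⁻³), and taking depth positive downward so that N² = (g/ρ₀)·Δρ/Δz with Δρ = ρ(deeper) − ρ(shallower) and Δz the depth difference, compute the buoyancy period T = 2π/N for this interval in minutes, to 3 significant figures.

Δρ = 1025.700 − 1024.437 = 1.263 kg m⁻³ over Δz = 110.2 − 44 = 66.2 m.
N² = (9.8/1025.0685) × (1.263/66.2) = 1.8240 × 10⁻⁴ s⁻².
N = √(1.8240 × 10⁻⁴) = 0.013506 rad s⁻¹, so T = 2π/N = 465.21 s = 7.7535 min ≈ 7.75 min.

7.75 min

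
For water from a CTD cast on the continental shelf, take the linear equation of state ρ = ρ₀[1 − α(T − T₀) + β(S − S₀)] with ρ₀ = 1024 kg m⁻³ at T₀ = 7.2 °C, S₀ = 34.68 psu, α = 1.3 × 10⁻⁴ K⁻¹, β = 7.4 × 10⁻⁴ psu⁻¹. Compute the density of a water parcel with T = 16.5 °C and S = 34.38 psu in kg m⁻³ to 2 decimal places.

T − T₀ = +9.3 K, S − S₀ = -0.30 psu.
Bracket = 1 − α·(+9.3) + β·(-0.30) = 1 + (-1.431 × 10⁻³) = 0.9985690.
ρ = 1024 × 0.9985690 = 1022.53 kg m⁻³.

1022.53 kg m⁻³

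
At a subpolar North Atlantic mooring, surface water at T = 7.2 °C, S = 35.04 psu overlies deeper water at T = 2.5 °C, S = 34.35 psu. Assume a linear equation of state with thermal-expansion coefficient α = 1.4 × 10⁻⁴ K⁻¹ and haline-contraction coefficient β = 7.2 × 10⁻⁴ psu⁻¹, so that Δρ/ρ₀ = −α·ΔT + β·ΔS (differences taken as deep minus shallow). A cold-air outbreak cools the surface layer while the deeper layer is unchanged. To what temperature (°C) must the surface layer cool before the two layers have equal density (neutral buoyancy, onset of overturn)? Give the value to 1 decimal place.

Neutral buoyancy requires Δρ = 0, i.e. −α(T_deep − T_surf′) + β(S_deep − S_surf) = 0.
T_surf′ = T_deep − (β/α)·ΔS = 2.5 − (7.2 × 10⁻⁴/1.4 × 10⁻⁴)·(-0.69) = 6.049 °C.
Cooling required: 7.2 − (6.049) = 1.151 °C.

6.0 °C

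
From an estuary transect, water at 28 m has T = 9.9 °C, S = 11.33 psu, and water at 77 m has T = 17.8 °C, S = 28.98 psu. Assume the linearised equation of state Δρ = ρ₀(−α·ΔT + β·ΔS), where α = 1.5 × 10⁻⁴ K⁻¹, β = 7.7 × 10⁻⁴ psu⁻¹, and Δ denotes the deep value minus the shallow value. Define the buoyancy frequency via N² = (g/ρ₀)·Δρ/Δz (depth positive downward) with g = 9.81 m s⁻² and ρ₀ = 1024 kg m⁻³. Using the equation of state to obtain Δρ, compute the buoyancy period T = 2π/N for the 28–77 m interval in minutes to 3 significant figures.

2.10 min

ΔT = +7.9 K, ΔS = +17.65 psu (deep − shallow).
Δρ/ρ₀ = −αΔT + βΔS = -1.185 × 10⁻³ + 0.0135905 = 0.0124055, so Δρ ≈ 12.70 kg m⁻³.
N² = (g/ρ₀)·Δρ/Δz = g·(Δρ/ρ₀)/Δz = 9.81 × 0.0124055 / 49 = 2.4836 × 10⁻³ s⁻².
N = √(2.4836 × 10⁻³) = 0.049836 rad s⁻¹ → T = 2π/N = 126.08 s = 2.1013 min ≈ 2.10 min.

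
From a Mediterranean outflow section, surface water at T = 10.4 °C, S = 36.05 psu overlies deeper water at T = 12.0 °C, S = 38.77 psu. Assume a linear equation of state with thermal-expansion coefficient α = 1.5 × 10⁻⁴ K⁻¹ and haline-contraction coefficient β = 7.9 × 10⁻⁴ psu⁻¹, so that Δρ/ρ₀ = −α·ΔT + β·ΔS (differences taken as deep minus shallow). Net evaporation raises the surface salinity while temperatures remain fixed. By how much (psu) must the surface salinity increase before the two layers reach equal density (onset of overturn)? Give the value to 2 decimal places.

2.42 psu

Neutral buoyancy requires −α(T_deep − T_surf) + β(S_deep − S_surf′) = 0.
S_surf′ = S_deep − (α/β)·ΔT = 38.77 − (1.5 × 10⁻⁴/7.9 × 10⁻⁴)·(+1.6) = 38.4662 psu.
Increase required: 38.4662 − 36.05 = 2.4162 psu.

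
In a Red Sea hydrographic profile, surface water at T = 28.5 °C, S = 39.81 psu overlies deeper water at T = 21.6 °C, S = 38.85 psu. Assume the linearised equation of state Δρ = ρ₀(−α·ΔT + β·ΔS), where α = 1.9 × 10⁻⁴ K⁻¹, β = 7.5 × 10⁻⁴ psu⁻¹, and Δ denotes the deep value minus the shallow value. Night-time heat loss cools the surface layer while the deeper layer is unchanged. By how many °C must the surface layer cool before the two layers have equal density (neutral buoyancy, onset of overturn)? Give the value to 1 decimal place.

3.1 °C

Neutral buoyancy requires Δρ = 0, i.e. −α(T_deep − T_surf′) + β(S_deep − S_surf) = 0.
T_surf′ = T_deep − (β/α)·ΔS = 21.6 − (7.5 × 10⁻⁴/1.9 × 10⁻⁴)·(-0.96) = 25.389 °C.
Cooling required: 28.5 − (25.389) = 3.111 °C.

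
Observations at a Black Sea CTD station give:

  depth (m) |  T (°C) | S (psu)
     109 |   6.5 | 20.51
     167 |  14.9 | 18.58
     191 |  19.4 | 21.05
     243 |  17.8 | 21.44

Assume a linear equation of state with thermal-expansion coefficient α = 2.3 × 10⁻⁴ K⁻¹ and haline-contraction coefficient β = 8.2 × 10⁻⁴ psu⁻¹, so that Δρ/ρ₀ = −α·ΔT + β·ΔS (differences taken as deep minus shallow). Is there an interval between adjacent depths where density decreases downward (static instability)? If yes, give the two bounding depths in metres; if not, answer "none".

Evaluate Δρ/ρ₀ = −αΔT + βΔS across each adjacent pair:
  109–167 m: −αΔT+βΔS = −(2.3 × 10⁻⁴)(+8.4)+(8.2 × 10⁻⁴)(-1.93) = -3.5 × 10⁻³ → UNSTABLE
  167–191 m: −αΔT+βΔS = −(2.3 × 10⁻⁴)(+4.5)+(8.2 × 10⁻⁴)(+2.47) = 9.9 × 10⁻⁴ → stable
  191–243 m: −αΔT+βΔS = −(2.3 × 10⁻⁴)(-1.6)+(8.2 × 10⁻⁴)(+0.39) = 6.9 × 10⁻⁴ → stable
The 109–167 m interval has Δρ < 0: lighter water underlies denser water.

109–167 m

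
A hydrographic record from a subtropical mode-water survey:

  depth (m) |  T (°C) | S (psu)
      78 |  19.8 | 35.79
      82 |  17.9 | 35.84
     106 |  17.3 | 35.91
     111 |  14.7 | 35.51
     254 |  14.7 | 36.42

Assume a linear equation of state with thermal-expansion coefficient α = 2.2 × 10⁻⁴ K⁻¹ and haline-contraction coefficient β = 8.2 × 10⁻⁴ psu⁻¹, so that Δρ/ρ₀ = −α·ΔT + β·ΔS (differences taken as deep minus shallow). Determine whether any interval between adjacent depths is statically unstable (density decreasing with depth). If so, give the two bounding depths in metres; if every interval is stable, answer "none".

Evaluate Δρ/ρ₀ = −αΔT + βΔS across each adjacent pair:
  78–82 m: −αΔT+βΔS = −(2.2 × 10⁻⁴)(-1.9)+(8.2 × 10⁻⁴)(+0.05) = 4.6 × 10⁻⁴ → stable
  82–106 m: −αΔT+βΔS = −(2.2 × 10⁻⁴)(-0.6)+(8.2 × 10⁻⁴)(+0.07) = 1.9 × 10⁻⁴ → stable
  106–111 m: −αΔT+βΔS = −(2.2 × 10⁻⁴)(-2.6)+(8.2 × 10⁻⁴)(-0.40) = 2.4 × 10⁻⁴ → stable
  111–254 m: −αΔT+βΔS = −(2.2 × 10⁻⁴)(+0.0)+(8.2 × 10⁻⁴)(+0.91) = 7.5 × 10⁻⁴ → stable
Every interval has Δρ > 0: the column is stably stratified throughout.

none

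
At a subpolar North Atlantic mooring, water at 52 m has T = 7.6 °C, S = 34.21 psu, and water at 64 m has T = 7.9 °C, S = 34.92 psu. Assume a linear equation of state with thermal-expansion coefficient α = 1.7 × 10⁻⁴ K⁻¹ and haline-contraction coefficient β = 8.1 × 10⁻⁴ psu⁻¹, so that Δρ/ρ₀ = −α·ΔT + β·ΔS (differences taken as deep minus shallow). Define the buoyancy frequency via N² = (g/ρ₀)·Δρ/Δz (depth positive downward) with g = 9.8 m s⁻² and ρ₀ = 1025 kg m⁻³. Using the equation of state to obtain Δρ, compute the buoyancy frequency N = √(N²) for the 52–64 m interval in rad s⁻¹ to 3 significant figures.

ΔT = +0.3 K, ΔS = +0.71 psu (deep − shallow).
Δρ/ρ₀ = −αΔT + βΔS = -5.10 × 10⁻⁵ + 5.751 × 10⁻⁴ = 5.241 × 10⁻⁴, so Δρ ≈ 0.5372 kg m⁻³.
N² = (g/ρ₀)·Δρ/Δz = g·(Δρ/ρ₀)/Δz = 9.8 × 5.241 × 10⁻⁴ / 12 = 4.2801 × 10⁻⁴ s⁻².
N = √(4.2801 × 10⁻⁴) = 0.020688 rad s⁻¹ ≈ 0.0207 rad s⁻¹.

0.0207 rad s⁻¹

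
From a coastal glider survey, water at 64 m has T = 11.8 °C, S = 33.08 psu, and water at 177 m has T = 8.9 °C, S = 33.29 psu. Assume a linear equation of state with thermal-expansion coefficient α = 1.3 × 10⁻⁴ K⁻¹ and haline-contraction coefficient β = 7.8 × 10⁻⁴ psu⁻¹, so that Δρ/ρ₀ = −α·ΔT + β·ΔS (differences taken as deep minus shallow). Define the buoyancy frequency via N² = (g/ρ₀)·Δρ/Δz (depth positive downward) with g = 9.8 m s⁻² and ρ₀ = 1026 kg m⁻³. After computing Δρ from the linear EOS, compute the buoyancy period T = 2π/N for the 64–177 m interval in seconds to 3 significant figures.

917 s

ΔT = -2.9 K, ΔS = +0.21 psu (deep − shallow).
Δρ/ρ₀ = −αΔT + βΔS = 3.77 × 10⁻⁴ + 1.638 × 10⁻⁴ = 5.408 × 10⁻⁴, so Δρ ≈ 0.5549 kg m⁻³.
N² = (g/ρ₀)·Δρ/Δz = g·(Δρ/ρ₀)/Δz = 9.8 × 5.408 × 10⁻⁴ / 113 = 4.6901 × 10⁻⁵ s⁻².
N = √(4.6901 × 10⁻⁵) = 6.8484 × 10⁻³ rad s⁻¹ → T = 2π/N = 917.47 s ≈ 917 s.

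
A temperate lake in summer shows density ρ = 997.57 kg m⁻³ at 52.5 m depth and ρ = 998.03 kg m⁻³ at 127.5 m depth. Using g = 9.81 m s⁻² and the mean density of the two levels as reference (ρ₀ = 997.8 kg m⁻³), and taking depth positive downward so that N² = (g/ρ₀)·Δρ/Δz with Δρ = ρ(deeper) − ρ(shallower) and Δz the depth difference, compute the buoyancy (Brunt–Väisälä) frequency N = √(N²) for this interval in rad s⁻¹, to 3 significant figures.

Δρ = 998.03 − 997.57 = 0.46 kg m⁻³ over Δz = 127.5 − 52.5 = 75 m.
N² = (9.81/997.8) × (0.46/75) = 6.0301 × 10⁻⁵ s⁻².
N = √(6.0301 × 10⁻⁵) = 7.7654 × 10⁻³ rad s⁻¹ ≈ 7.77 × 10⁻³ rad s⁻¹.

7.77 × 10⁻³ rad s⁻¹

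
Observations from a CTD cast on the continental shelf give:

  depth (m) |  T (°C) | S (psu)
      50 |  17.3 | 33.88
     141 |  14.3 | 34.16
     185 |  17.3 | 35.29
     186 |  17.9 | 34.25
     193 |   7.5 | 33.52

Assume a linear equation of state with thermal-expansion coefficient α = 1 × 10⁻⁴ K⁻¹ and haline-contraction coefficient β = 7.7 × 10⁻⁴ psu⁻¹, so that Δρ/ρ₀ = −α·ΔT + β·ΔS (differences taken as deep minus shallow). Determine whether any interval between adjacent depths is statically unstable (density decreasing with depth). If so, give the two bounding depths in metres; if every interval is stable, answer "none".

185–186 m

Evaluate Δρ/ρ₀ = −αΔT + βΔS across each adjacent pair:
  50–141 m: −αΔT+βΔS = −(1 × 10⁻⁴)(-3.0)+(7.7 × 10⁻⁴)(+0.28) = 5.2 × 10⁻⁴ → stable
  141–185 m: −αΔT+βΔS = −(1 × 10⁻⁴)(+3.0)+(7.7 × 10⁻⁴)(+1.13) = 5.7 × 10⁻⁴ → stable
  185–186 m: −αΔT+βΔS = −(1 × 10⁻⁴)(+0.6)+(7.7 × 10⁻⁴)(-1.04) = -8.6 × 10⁻⁴ → UNSTABLE
  186–193 m: −αΔT+βΔS = −(1 × 10⁻⁴)(-10.4)+(7.7 × 10⁻⁴)(-0.73) = 4.8 × 10⁻⁴ → stable
The 185–186 m interval has Δρ < 0: lighter water underlies denser water.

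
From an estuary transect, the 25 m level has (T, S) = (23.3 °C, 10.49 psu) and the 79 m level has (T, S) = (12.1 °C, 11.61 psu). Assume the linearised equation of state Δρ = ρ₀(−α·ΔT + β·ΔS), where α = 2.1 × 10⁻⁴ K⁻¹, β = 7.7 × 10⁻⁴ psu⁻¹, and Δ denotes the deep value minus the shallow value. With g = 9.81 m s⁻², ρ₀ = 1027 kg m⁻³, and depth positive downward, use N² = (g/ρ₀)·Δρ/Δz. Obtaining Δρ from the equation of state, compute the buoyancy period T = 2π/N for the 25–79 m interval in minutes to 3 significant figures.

4.33 min

ΔT = -11.2 K, ΔS = +1.12 psu (deep − shallow).
Δρ/ρ₀ = −αΔT + βΔS = 2.352 × 10⁻³ + 8.624 × 10⁻⁴ = 3.2144 × 10⁻³, so Δρ ≈ 3.301 kg m⁻³.
N² = (g/ρ₀)·Δρ/Δz = g·(Δρ/ρ₀)/Δz = 9.81 × 3.2144 × 10⁻³ / 54 = 5.8395 × 10⁻⁴ s⁻².
N = √(5.8395 × 10⁻⁴) = 0.024165 rad s⁻¹ → T = 2π/N = 260.01 s = 4.3335 min ≈ 4.33 min.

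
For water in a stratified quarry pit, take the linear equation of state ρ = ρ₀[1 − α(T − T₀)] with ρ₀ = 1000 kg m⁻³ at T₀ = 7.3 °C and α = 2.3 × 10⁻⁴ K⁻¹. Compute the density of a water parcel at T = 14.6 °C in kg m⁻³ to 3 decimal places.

T − T₀ = +7.3 K.
Bracket = 1 − α·(+7.3) = 1 + (-1.679 × 10⁻³) = 0.9983210.
ρ = 1000 × 0.9983210 = 998.321 kg m⁻³.

998.321 kg m⁻³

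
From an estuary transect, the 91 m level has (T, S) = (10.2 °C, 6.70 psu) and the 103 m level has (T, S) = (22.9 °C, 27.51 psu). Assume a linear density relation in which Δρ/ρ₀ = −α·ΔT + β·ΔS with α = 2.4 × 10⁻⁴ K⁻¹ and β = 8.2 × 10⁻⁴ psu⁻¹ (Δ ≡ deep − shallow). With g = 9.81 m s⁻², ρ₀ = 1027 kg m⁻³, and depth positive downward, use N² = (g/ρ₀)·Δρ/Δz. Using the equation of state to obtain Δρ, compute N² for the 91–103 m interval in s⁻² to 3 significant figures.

0.0115 s⁻²

ΔT = +12.7 K, ΔS = +20.81 psu (deep − shallow).
Δρ/ρ₀ = −αΔT + βΔS = -3.048 × 10⁻³ + 0.0170642 = 0.0140162, so Δρ ≈ 14.39 kg m⁻³.
N² = (g/ρ₀)·Δρ/Δz = g·(Δρ/ρ₀)/Δz = 9.81 × 0.0140162 / 12 = 0.011458 s⁻² ≈ 0.0115 s⁻².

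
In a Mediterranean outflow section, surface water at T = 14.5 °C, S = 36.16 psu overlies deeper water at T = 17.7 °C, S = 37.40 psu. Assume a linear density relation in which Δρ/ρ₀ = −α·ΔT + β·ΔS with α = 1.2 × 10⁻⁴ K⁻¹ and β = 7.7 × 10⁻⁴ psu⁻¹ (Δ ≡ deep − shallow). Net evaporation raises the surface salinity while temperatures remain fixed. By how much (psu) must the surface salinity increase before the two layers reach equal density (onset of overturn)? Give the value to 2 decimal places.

Neutral buoyancy requires −α(T_deep − T_surf) + β(S_deep − S_surf′) = 0.
S_surf′ = S_deep − (α/β)·ΔT = 37.40 − (1.2 × 10⁻⁴/7.7 × 10⁻⁴)·(+3.2) = 36.9013 psu.
Increase required: 36.9013 − 36.16 = 0.7413 psu.

0.74 psu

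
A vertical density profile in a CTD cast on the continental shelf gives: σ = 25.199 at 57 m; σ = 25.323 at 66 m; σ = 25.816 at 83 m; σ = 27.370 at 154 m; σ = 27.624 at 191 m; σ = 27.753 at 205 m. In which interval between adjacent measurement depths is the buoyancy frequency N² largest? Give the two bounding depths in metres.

Compute the density gradient over each adjacent pair:
  57–66 m: Δρ/Δz = 0.124/9 = 0.014 kg m⁻⁴
  66–83 m: Δρ/Δz = 0.493/17 = 0.029 kg m⁻⁴
  83–154 m: Δρ/Δz = 1.554/71 = 0.022 kg m⁻⁴
  154–191 m: Δρ/Δz = 0.254/37 = 6.9 × 10⁻³ kg m⁻⁴
  191–205 m: Δρ/Δz = 0.129/14 = 9.2 × 10⁻³ kg m⁻⁴
The largest gradient is in the 66–83 m interval — the pycnocline.

66–83 m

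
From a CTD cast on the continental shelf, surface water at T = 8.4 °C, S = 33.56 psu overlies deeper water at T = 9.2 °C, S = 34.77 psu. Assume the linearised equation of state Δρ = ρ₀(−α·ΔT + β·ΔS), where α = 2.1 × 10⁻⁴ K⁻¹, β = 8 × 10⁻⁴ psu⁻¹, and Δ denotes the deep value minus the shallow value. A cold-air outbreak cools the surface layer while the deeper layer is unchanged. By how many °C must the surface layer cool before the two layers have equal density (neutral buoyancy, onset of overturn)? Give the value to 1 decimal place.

Neutral buoyancy requires Δρ = 0, i.e. −α(T_deep − T_surf′) + β(S_deep − S_surf) = 0.
T_surf′ = T_deep − (β/α)·ΔS = 9.2 − (8 × 10⁻⁴/2.1 × 10⁻⁴)·(+1.21) = 4.590 °C.
Cooling required: 8.4 − (4.590) = 3.810 °C.

3.8 °C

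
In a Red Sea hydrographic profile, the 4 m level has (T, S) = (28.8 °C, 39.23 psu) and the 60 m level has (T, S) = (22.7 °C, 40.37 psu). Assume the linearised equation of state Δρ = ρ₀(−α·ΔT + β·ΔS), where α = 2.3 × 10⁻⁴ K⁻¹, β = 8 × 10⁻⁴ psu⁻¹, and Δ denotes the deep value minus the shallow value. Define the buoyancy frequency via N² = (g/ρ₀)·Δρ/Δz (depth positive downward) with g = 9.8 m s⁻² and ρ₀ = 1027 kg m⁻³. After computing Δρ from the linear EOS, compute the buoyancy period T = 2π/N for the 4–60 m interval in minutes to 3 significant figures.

ΔT = -6.1 K, ΔS = +1.14 psu (deep − shallow).
Δρ/ρ₀ = −αΔT + βΔS = 1.403 × 10⁻³ + 9.12 × 10⁻⁴ = 2.315 × 10⁻³, so Δρ ≈ 2.378 kg m⁻³.
N² = (g/ρ₀)·Δρ/Δz = g·(Δρ/ρ₀)/Δz = 9.8 × 2.315 × 10⁻³ / 56 = 4.0512 × 10⁻⁴ s⁻².
N = √(4.0512 × 10⁻⁴) = 0.020128 rad s⁻¹ → T = 2π/N = 312.16 s = 5.2027 min ≈ 5.20 min.

5.20 min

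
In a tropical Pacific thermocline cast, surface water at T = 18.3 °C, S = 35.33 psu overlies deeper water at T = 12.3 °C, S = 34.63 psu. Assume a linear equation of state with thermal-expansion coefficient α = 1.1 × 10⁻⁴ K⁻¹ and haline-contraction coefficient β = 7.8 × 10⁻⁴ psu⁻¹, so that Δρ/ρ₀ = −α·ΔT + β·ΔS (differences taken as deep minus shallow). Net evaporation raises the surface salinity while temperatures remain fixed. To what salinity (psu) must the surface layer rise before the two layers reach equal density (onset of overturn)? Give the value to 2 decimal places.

35.48 psu

Neutral buoyancy requires −α(T_deep − T_surf) + β(S_deep − S_surf′) = 0.
S_surf′ = S_deep − (α/β)·ΔT = 34.63 − (1.1 × 10⁻⁴/7.8 × 10⁻⁴)·(-6.0) = 35.4762 psu.
Increase required: 35.4762 − 35.33 = 0.1462 psu.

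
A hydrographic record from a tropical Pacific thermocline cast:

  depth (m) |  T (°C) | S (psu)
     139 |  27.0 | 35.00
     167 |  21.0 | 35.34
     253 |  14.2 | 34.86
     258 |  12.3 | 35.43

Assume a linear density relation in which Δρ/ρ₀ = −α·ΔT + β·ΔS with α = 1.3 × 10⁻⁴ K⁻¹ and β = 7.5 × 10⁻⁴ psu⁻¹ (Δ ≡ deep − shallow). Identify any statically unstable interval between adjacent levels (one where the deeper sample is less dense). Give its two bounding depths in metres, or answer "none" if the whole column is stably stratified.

Evaluate Δρ/ρ₀ = −αΔT + βΔS across each adjacent pair:
  139–167 m: −αΔT+βΔS = −(1.3 × 10⁻⁴)(-6.0)+(7.5 × 10⁻⁴)(+0.34) = 1.0 × 10⁻³ → stable
  167–253 m: −αΔT+βΔS = −(1.3 × 10⁻⁴)(-6.8)+(7.5 × 10⁻⁴)(-0.48) = 5.2 × 10⁻⁴ → stable
  253–258 m: −αΔT+βΔS = −(1.3 × 10⁻⁴)(-1.9)+(7.5 × 10⁻⁴)(+0.57) = 6.7 × 10⁻⁴ → stable
Every interval has Δρ > 0: the column is stably stratified throughout.

none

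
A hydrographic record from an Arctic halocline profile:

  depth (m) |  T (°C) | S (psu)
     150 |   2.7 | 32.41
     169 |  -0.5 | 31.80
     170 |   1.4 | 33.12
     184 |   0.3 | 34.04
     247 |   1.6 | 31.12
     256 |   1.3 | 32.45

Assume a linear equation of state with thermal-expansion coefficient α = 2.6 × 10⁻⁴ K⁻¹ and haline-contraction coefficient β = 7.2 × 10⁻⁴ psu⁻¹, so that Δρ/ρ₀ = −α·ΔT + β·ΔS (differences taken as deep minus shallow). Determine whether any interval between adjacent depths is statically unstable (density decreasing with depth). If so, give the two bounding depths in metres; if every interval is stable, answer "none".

184–247 m

Evaluate Δρ/ρ₀ = −αΔT + βΔS across each adjacent pair:
  150–169 m: −αΔT+βΔS = −(2.6 × 10⁻⁴)(-3.2)+(7.2 × 10⁻⁴)(-0.61) = 3.9 × 10⁻⁴ → stable
  169–170 m: −αΔT+βΔS = −(2.6 × 10⁻⁴)(+1.9)+(7.2 × 10⁻⁴)(+1.32) = 4.6 × 10⁻⁴ → stable
  170–184 m: −αΔT+βΔS = −(2.6 × 10⁻⁴)(-1.1)+(7.2 × 10⁻⁴)(+0.92) = 9.5 × 10⁻⁴ → stable
  184–247 m: −αΔT+βΔS = −(2.6 × 10⁻⁴)(+1.3)+(7.2 × 10⁻⁴)(-2.92) = -2.4 × 10⁻³ → UNSTABLE
  247–256 m: −αΔT+βΔS = −(2.6 × 10⁻⁴)(-0.3)+(7.2 × 10⁻⁴)(+1.33) = 1.0 × 10⁻³ → stable
The 184–247 m interval has Δρ < 0: lighter water underlies denser water.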